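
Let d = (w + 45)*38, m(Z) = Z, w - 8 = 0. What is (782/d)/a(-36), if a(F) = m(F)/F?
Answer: 391/1007 ≈ 0.38828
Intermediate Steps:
w = 8 (w = 8 + 0 = 8)
d = 2014 (d = (8 + 45)*38 = 53*38 = 2014)
a(F) = 1 (a(F) = F/F = 1)
(782/d)/a(-36) = (782/2014)/1 = (782*(1/2014))*1 = (391/1007)*1 = 391/1007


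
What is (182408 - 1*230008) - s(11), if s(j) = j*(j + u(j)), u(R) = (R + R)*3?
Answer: -48447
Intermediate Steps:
u(R) = 6*R (u(R) = (2*R)*3 = 6*R)
s(j) = 7*j² (s(j) = j*(j + 6*j) = j*(7*j) = 7*j²)
(182408 - 1*230008) - s(11) = (182408 - 1*230008) - 7*11² = (182408 - 230008) - 7*121 = -47600 - 1*847 = -47600 - 847 = -48447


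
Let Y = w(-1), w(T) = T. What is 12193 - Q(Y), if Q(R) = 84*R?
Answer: 12277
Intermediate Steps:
Y = -1
12193 - Q(Y) = 12193 - 84*(-1) = 12193 - 1*(-84) = 12193 + 84 = 12277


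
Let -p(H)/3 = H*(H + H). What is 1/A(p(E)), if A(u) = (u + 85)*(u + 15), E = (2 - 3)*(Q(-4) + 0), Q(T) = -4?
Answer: 1/891 ≈ 0.0011223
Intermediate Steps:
E = 4 (E = (2 - 3)*(-4 + 0) = -1*(-4) = 4)
p(H) = -6*H² (p(H) = -3*H*(H + H) = -3*H*2*H = -6*H²)
A(u) = (15 + u)*(85 + u) (A(u) = (85 + u)*(15 + u) = (15 + u)*(85 + u))
1/A(p(E)) = 1/(1275 + (-6*4²)² + 100*(-6*4²)) = 1/(1275 + (-6*16)² + 100*(-6*16)) = 1/(1275 + (-96)² + 100*(-96)) = 1/(1275 + 9216 - 9600) = 1/891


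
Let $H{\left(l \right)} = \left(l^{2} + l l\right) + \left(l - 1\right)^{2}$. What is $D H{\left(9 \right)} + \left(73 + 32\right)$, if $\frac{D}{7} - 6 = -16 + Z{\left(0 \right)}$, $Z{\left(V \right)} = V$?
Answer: $-15715$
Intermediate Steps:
$H{\left(l \right)} = \left(-1 + l\right)^{2} + 2 l^{2}$ ($H{\left(l \right)} = \left(l^{2} + l^{2}\right) + \left(-1 + l\right)^{2} = 2 l^{2} + \left(-1 + l\right)^{2} = \left(-1 + l\right)^{2} + 2 l^{2}$)
$D = -70$ ($D = 42 + 7 \left(-16 + 0\right) = 42 + 7 \left(-16\right) = 42 - 112 = -70$)
$D H{\left(9 \right)} + \left(73 + 32\right) = - 70 \left(\left(-1 + 9\right)^{2} + 2 \cdot 9^{2}\right) + \left(73 + 32\right) = - 70 \left(8^{2} + 2 \cdot 81\right) + 105 = - 70 \left(64 + 162\right) + 105 = \left(-70\right) 226 + 105 = -15820 + 105 = -15715$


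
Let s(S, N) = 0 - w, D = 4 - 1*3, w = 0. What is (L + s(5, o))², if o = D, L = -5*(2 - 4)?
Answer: 100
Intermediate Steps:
L = 10 (L = -5*(-2) = 10)
D = 1 (D = 4 - 3 = 1)
o = 1
s(S, N) = 0 (s(S, N) = 0 - 1*0 = 0 + 0 = 0)
(L + s(5, o))² = (10 + 0)² = 10² = 100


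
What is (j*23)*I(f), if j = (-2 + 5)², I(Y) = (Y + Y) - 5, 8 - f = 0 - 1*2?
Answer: 3105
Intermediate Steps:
f = 10 (f = 8 - (0 - 1*2) = 8 - (0 - 2) = 8 - 1*(-2) = 8 + 2 = 10)
I(Y) = -5 + 2*Y (I(Y) = 2*Y - 5 = -5 + 2*Y)
j = 9 (j = 3² = 9)
(j*23)*I(f) = (9*23)*(-5 + 2*10) = 207*(-5 + 20) = 207*15 = 3105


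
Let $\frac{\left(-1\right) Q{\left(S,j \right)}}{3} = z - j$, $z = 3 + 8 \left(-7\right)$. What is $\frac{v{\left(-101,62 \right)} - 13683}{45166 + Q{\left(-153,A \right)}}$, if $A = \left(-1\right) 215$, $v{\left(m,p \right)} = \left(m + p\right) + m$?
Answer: $- \frac{13823}{44680} \approx -0.30938$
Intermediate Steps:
$z = -53$ ($z = 3 - 56 = -53$)
$v{\left(m,p \right)} = p + 2 m$
$A = -215$
$Q{\left(S,j \right)} = 159 + 3 j$ ($Q{\left(S,j \right)} = - 3 \left(-53 - j\right) = 159 + 3 j$)
$\frac{v{\left(-101,62 \right)} - 13683}{45166 + Q{\left(-153,A \right)}} = \frac{\left(62 + 2 \left(-101\right)\right) - 13683}{45166 + \left(159 + 3 \left(-215\right)\right)} = \frac{\left(62 - 202\right) - 13683}{45166 + \left(159 - 645\right)} = \frac{-140 - 13683}{45166 - 486} = - \frac{13823}{44680}$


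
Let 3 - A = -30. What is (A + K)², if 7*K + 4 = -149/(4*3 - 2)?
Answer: 91809/100 ≈ 918.09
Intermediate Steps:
A = 33 (A = 3 - 1*(-30) = 3 + 30 = 33)
K = -27/10 (K = -4/7 + (-149/(4*3 - 2))/7 = -4/7 + (-149/(12 - 2))/7 = -4/7 + (-149/10)/7 = -4/7 + (-149*⅒)/7 = -4/7 + (⅐)*(-149/10) = -4/7 - 149/70 = -27/10 ≈ -2.7000)
(A + K)² = (33 - 27/10)² = (303/10)² = 91809/100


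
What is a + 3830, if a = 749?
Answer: 4579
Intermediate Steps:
a + 3830 = 749 + 3830 = 4579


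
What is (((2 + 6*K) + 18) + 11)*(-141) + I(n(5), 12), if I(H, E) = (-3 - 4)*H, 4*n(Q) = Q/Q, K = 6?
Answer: -37795/4 ≈ -9448.8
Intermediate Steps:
n(Q) = ¼ (n(Q) = (Q/Q)/4 = (¼)*1 = ¼)
I(H, E) = -7*H
(((2 + 6*K) + 18) + 11)*(-141) + I(n(5), 12) = (((2 + 6*6) + 18) + 11)*(-141) - 7*¼ = (((2 + 36) + 18) + 11)*(-141) - 7/4 = ((38 + 18) + 11)*(-141) - 7/4 = (56 + 11)*(-141) - 7/4 = 67*(-141) - 7/4 = -9447 - 7/4 = -37795/4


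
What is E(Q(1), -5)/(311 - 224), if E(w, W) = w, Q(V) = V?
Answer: 1/87 ≈ 0.011494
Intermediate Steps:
E(Q(1), -5)/(311 - 224) = 1/(311 - 224) = 1/87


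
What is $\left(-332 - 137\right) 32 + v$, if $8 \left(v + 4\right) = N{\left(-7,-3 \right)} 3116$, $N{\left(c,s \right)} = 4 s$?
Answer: $-19686$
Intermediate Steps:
$v = -4678$ ($v = -4 + \frac{4 \left(-3\right) 3116}{8} = -4 + \frac{\left(-12\right) 3116}{8} = -4 + \frac{1}{8} \left(-37392\right) = -4 - 4674 = -4678$)
$\left(-332 - 137\right) 32 + v = \left(-332 - 137\right) 32 - 4678 = \left(-469\right) 32 - 4678 = -15008 - 4678 = -19686$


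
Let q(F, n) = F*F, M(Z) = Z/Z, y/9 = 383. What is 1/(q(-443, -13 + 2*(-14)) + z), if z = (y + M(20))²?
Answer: 1/12084953 ≈ 8.2748e-8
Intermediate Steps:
y = 3447 (y = 9*383 = 3447)
M(Z) = 1
q(F, n) = F²
z = 11888704 (z = (3447 + 1)² = 3448² = 11888704)
1/(q(-443, -13 + 2*(-14)) + z) = 1/((-443)² + 11888704) = 1/(196249 + 11888704) = 1/12084953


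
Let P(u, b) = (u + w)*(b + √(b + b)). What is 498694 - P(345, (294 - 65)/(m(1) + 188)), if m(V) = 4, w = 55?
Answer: 5978603/12 - 50*√1374/3 ≈ 4.9760e+5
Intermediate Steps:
P(u, b) = (55 + u)*(b + √2*√b) (P(u, b) = (u + 55)*(b + √(b + b)) = (55 + u)*(b + √(2*b)) = (55 + u)*(b + √2*√b))
498694 - P(345, (294 - 65)/(m(1) + 188)) = 498694 - (55*((294 - 65)/(4 + 188)) + ((294 - 65)/(4 + 188))*345 + 55*√2*√((294 - 65)/(4 + 188)) + 345*√2*√((294 - 65)/(4 + 188))) = 498694 - (55*(229/192) + (229/192)*345 + 55*√2*√(229/192) + 345*√2*√(229/192)) = 498694 - (12595/192 + 26335/64 + 55*√2*(√687/24) + 345*√2*(√687/24)) = 498694 - (12595/192 + 26335/64 + 55*√1374/24 + 115*√1374/8) = 498694 - (5725/12 + 50*√1374/3) = 498694 + (-5725/12 - 50*√1374/3) = 5978603/12 - 50*√1374/3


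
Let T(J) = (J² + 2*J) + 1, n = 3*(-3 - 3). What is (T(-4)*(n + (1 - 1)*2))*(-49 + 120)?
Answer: -11502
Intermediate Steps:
n = -18 (n = 3*(-6) = -18)
T(J) = 1 + J² + 2*J
(T(-4)*(n + (1 - 1)*2))*(-49 + 120) = ((1 + (-4)² + 2*(-4))*(-18 + (1 - 1)*2))*(-49 + 120) = ((1 + 16 - 8)*(-18 + 0*2))*71 = (9*(-18 + 0))*71 = (9*(-18))*71 = -162*71 = -11502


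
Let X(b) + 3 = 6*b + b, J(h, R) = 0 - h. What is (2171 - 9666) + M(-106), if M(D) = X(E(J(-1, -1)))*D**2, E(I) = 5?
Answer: 352057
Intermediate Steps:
J(h, R) = -h
X(b) = -3 + 7*b (X(b) = -3 + (6*b + b) = -3 + 7*b)
M(D) = 32*D**2 (M(D) = (-3 + 7*5)*D**2 = (-3 + 35)*D**2 = 32*D**2)
(2171 - 9666) + M(-106) = (2171 - 9666) + 32*(-106)**2 = -7495 + 32*11236 = -7495 + 359552 = 352057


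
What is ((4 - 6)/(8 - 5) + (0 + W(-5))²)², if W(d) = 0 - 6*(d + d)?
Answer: 116596804/9 ≈ 1.2955e+7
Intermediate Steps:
W(d) = -12*d (W(d) = 0 - 6*2*d = 0 - 12*d = -12*d)
((4 - 6)/(8 - 5) + (0 + W(-5))²)² = ((4 - 6)/(8 - 5) + (0 - 12*(-5))²)² = (-2/3 + (0 + 60)²)² = (-2*⅓ + 60²)² = (-⅔ + 3600)² = (10798/3)² = 116596804/9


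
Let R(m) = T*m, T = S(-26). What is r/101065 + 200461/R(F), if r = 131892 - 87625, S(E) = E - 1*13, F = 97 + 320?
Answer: -19539676744/1643620095 ≈ -11.888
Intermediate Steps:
F = 417
S(E) = -13 + E (S(E) = E - 13 = -13 + E)
T = -39 (T = -13 - 26 = -39)
r = 44267
R(m) = -39*m
r/101065 + 200461/R(F) = 44267/101065 + 200461/((-39*417)) = 44267*(1/101065) + 200461/(-16263) = 44267/101065 + 200461*(-1/16263) = 44267/101065 - 200461/16263 = -19539676744/1643620095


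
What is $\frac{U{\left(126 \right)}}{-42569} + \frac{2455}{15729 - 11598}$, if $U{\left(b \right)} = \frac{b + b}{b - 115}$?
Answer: $\frac{1148534833}{1934377929} \approx 0.59375$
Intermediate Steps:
$U{\left(b \right)} = \frac{2 b}{-115 + b}$
$\frac{U{\left(126 \right)}}{-42569} + \frac{2455}{15729 - 11598} = \frac{2 \cdot 126 \frac{1}{-115 + 126}}{-42569} + \frac{2455}{15729 - 11598} = 2 \cdot 126 \cdot \frac{1}{11} \left(- \frac{1}{42569}\right) + \frac{2455}{4131} = 2 \cdot 126 \cdot \frac{1}{11} \left(- \frac{1}{42569}\right) + 2455 \cdot \frac{1}{4131} = \frac{252}{11} \left(- \frac{1}{42569}\right) + \frac{2455}{4131} = - \frac{252}{468259} + \frac{2455}{4131} = \frac{1148534833}{1934377929}$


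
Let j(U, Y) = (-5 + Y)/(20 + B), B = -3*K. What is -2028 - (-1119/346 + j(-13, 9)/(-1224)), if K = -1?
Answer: -1232651069/608787 ≈ -2024.8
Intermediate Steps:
B = 3 (B = -3*(-1) = 3)
j(U, Y) = -5/23 + Y/23 (j(U, Y) = (-5 + Y)/(20 + 3) = (-5 + Y)/23 = (-5 + Y)*(1/23) = -5/23 + Y/23)
-2028 - (-1119/346 + j(-13, 9)/(-1224)) = -2028 - (-1119/346 + (-5/23 + (1/23)*9)/(-1224)) = -2028 - (-1119*1/346 + (-5/23 + 9/23)*(-1/1224)) = -2028 - (-1119/346 + (4/23)*(-1/1224)) = -2028 - (-1119/346 - 1/7038) = -2028 - 1*(-1968967/608787) = -2028 + 1968967/608787 = -1232651069/608787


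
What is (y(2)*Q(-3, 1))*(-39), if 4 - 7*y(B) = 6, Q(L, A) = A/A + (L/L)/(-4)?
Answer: 117/14 ≈ 8.3571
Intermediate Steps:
Q(L, A) = ¾ (Q(L, A) = 1 + 1*(-¼) = 1 - ¼ = ¾)
y(B) = -2/7 (y(B) = 4/7 - ⅐*6 = 4/7 - 6/7 = -2/7)
(y(2)*Q(-3, 1))*(-39) = -2/7*¾*(-39) = -3/14*(-39) = 117/14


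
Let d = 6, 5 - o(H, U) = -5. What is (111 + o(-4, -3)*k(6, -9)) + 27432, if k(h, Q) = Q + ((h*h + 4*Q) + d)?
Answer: 27513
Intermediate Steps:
o(H, U) = 10 (o(H, U) = 5 - 1*(-5) = 5 + 5 = 10)
k(h, Q) = 6 + h² + 5*Q (k(h, Q) = Q + ((h*h + 4*Q) + 6) = Q + ((h² + 4*Q) + 6) = Q + (6 + h² + 4*Q) = 6 + h² + 5*Q)
(111 + o(-4, -3)*k(6, -9)) + 27432 = (111 + 10*(6 + 6² + 5*(-9))) + 27432 = (111 + 10*(6 + 36 - 45)) + 27432 = (111 + 10*(-3)) + 27432 = (111 - 30) + 27432 = 81 + 27432 = 27513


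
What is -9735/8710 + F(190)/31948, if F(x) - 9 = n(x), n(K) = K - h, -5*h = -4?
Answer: -154643729/139133540 ≈ -1.1115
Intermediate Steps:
h = 4/5 (h = -1/5*(-4) = 4/5 ≈ 0.80000)
n(K) = -4/5 + K (n(K) = K - 1*4/5 = K - 4/5 = -4/5 + K)
F(x) = 41/5 + x (F(x) = 9 + (-4/5 + x) = 41/5 + x)
-9735/8710 + F(190)/31948 = -9735/8710 + (41/5 + 190)/31948 = -9735*1/8710 + (991/5)*(1/31948) = -1947/1742 + 991/159740 = -154643729/139133540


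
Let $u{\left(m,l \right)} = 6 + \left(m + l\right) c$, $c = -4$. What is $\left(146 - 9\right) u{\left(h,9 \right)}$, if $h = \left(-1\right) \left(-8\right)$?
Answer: $-8494$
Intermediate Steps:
$h = 8$
$u{\left(m,l \right)} = 6 - 4 l - 4 m$ ($u{\left(m,l \right)} = 6 + \left(m + l\right) \left(-4\right) = 6 + \left(l + m\right) \left(-4\right) = 6 - \left(4 l + 4 m\right) = 6 - 4 l - 4 m$)
$\left(146 - 9\right) u{\left(h,9 \right)} = \left(146 - 9\right) \left(6 - 36 - 32\right) = 137 \left(6 - 36 - 32\right) = 137 \left(-62\right) = -8494$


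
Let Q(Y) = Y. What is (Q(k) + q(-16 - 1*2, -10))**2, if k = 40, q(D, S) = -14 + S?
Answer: 256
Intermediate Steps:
(Q(k) + q(-16 - 1*2, -10))**2 = (40 + (-14 - 10))**2 = (40 - 24)**2 = 16**2 = 256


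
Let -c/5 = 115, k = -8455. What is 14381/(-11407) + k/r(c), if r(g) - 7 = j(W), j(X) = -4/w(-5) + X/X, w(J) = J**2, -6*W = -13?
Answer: -2413973301/2235772 ≈ -1079.7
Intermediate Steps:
W = 13/6 (W = -1/6*(-13) = 13/6 ≈ 2.1667)
c = -575 (c = -5*115 = -575)
j(X) = 21/25 (j(X) = -4/((-5)**2) + X/X = -4/25 + 1 = 21/25)
r(g) = 196/25 (r(g) = 7 + 21/25 = 196/25)
14381/(-11407) + k/r(c) = 14381/(-11407) - 8455/196/25 = 14381*(-1/11407) - 8455*25/196 = -14381/11407 - 211375/196 = -2413973301/2235772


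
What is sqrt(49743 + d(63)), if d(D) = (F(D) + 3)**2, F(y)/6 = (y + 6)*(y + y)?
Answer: 48*sqrt(1181183) ≈ 52168.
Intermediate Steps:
F(y) = 12*y*(6 + y) (F(y) = 6*((y + 6)*(y + y)) = 6*((6 + y)*(2*y)) = 6*(2*y*(6 + y)) = 12*y*(6 + y))
d(D) = (3 + 12*D*(6 + D))**2 (d(D) = (12*D*(6 + D) + 3)**2 = (3 + 12*D*(6 + D))**2)
sqrt(49743 + d(63)) = sqrt(49743 + 9*(1 + 4*63*(6 + 63))**2) = sqrt(49743 + 9*(1 + 4*63*69)**2) = sqrt(49743 + 9*(1 + 17388)**2) = sqrt(49743 + 9*17389**2) = sqrt(49743 + 9*302377321) = sqrt(49743 + 2721395889) = sqrt(2721445632) = 48*sqrt(1181183)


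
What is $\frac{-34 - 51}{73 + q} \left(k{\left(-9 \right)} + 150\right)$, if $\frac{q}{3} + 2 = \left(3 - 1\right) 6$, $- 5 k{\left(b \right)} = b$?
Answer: $- \frac{12903}{103} \approx -125.27$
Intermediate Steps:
$k{\left(b \right)} = - \frac{b}{5}$
$q = 30$ ($q = -6 + 3 \left(3 - 1\right) 6 = -6 + 3 \cdot 2 \cdot 6 = -6 + 3 \cdot 12 = -6 + 36 = 30$)
$\frac{-34 - 51}{73 + q} \left(k{\left(-9 \right)} + 150\right) = \frac{-34 - 51}{73 + 30} \left(\left(- \frac{1}{5}\right) \left(-9\right) + 150\right) = - \frac{85}{103} \left(\frac{9}{5} + 150\right) = \left(-85\right) \frac{1}{103} \cdot \frac{759}{5} = \left(- \frac{85}{103}\right) \frac{759}{5} = - \frac{12903}{103}$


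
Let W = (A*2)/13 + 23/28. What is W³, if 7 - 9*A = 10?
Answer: 594823321/1302170688 ≈ 0.45679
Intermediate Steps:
A = -⅓ (A = 7/9 - ⅑*10 = 7/9 - 10/9 = -⅓ ≈ -0.33333)
W = 841/1092 (W = -⅓*2/13 + 23/28 = -⅔*1/13 + 23*(1/28) = -2/39 + 23/28 = 841/1092 ≈ 0.77015)
W³ = (841/1092)³ = 594823321/1302170688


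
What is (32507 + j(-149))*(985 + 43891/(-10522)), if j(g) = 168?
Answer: 337215116325/10522 ≈ 3.2049e+7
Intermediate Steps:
(32507 + j(-149))*(985 + 43891/(-10522)) = (32507 + 168)*(985 + 43891/(-10522)) = 32675*(985 + 43891*(-1/10522)) = 32675*(985 - 43891/10522) = 32675*(10320279/10522) = 337215116325/10522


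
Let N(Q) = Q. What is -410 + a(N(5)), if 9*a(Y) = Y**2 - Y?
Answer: -3670/9 ≈ -407.78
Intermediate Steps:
a(Y) = -Y/9 + Y**2/9 (a(Y) = (Y**2 - Y)/9 = -Y/9 + Y**2/9)
-410 + a(N(5)) = -410 + (1/9)*5*(-1 + 5) = -410 + (1/9)*5*4 = -410 + 20/9 = -3670/9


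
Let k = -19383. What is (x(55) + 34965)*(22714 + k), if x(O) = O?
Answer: 116651620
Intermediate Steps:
(x(55) + 34965)*(22714 + k) = (55 + 34965)*(22714 - 19383) = 35020*3331 = 116651620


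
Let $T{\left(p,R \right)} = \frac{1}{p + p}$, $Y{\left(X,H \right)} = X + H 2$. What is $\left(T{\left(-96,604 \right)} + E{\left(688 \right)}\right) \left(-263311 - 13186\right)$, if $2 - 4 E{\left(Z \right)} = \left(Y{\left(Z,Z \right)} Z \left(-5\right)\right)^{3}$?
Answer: $- \frac{4750464396498192801228443215}{192} \approx -2.4742 \cdot 10^{25}$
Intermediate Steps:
$Y{\left(X,H \right)} = X + 2 H$
$T{\left(p,R \right)} = \frac{1}{2 p}$
$E{\left(Z \right)} = \frac{1}{2} + \frac{3375 Z^{6}}{4}$ ($E{\left(Z \right)} = \frac{1}{2} - \frac{\left(\left(Z + 2 Z\right) Z \left(-5\right)\right)^{3}}{4} = \frac{1}{2} - \frac{\left(3 Z Z \left(-5\right)\right)^{3}}{4} = \frac{1}{2} - \frac{\left(3 Z^{2} \left(-5\right)\right)^{3}}{4} = \frac{1}{2} - \frac{\left(- 15 Z^{2}\right)^{3}}{4} = \frac{1}{2} - \frac{\left(-3375\right) Z^{6}}{4} = \frac{1}{2} + \frac{3375 Z^{6}}{4}$)
$\left(T{\left(-96,604 \right)} + E{\left(688 \right)}\right) \left(-263311 - 13186\right) = \left(\frac{1}{2 \left(-96\right)} + \left(\frac{1}{2} + \frac{3375 \cdot 688^{6}}{4}\right)\right) \left(-263311 - 13186\right) = \left(\frac{1}{2} \left(- \frac{1}{96}\right) + \left(\frac{1}{2} + \frac{3375}{4} \cdot 106054873287491584\right)\right) \left(-276497\right) = \left(- \frac{1}{192} + \left(\frac{1}{2} + 89483799336321024000\right)\right) \left(-276497\right) = \left(- \frac{1}{192} + \frac{178967598672642048001}{2}\right) \left(-276497\right) = \frac{17180889472573636608095}{192} \left(-276497\right) = - \frac{4750464396498192801228443215}{192}$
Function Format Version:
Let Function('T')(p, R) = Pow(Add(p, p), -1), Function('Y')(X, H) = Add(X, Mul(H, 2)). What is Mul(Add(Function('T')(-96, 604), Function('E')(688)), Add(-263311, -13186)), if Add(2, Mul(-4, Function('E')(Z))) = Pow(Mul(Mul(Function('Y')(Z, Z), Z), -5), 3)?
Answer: Rational(-4750464396498192801228443215, 192) ≈ -2.4742e+25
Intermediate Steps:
Function('Y')(X, H) = Add(X, Mul(2, H))
Function('T')(p, R) = Mul(Rational(1, 2), Pow(p, -1)) (Function('T')(p, R) = Pow(Mul(2, p), -1) = Mul(Rational(1, 2), Pow(p, -1)))
Function('E')(Z) = Add(Rational(1, 2), Mul(Rational(3375, 4), Pow(Z, 6))) (Function('E')(Z) = Add(Rational(1, 2), Mul(Rational(-1, 4), Pow(Mul(Mul(Add(Z, Mul(2, Z)), Z), -5), 3))) = Add(Rational(1, 2), Mul(Rational(-1, 4), Pow(Mul(Mul(Mul(3, Z), Z), -5), 3))) = Add(Rational(1, 2), Mul(Rational(-1, 4), Pow(Mul(Mul(3, Pow(Z, 2)), -5), 3))) = Add(Rational(1, 2), Mul(Rational(-1, 4), Pow(Mul(-15, Pow(Z, 2)), 3))) = Add(Rational(1, 2), Mul(Rational(-1, 4), Mul(-3375, Pow(Z, 6)))) = Add(Rational(1, 2), Mul(Rational(3375, 4), Pow(Z, 6))))
Mul(Add(Function('T')(-96, 604), Function('E')(688)), Add(-263311, -13186)) = Mul(Add(Mul(Rational(1, 2), Pow(-96, -1)), Add(Rational(1, 2), Mul(Rational(3375, 4), Pow(688, 6)))), Add(-263311, -13186)) = Mul(Add(Mul(Rational(1, 2), Rational(-1, 96)), Add(Rational(1, 2), Mul(Rational(3375, 4), 106054873287491584))), -276497) = Mul(Add(Rational(-1, 192), Add(Rational(1, 2), 89483799336321024000)), -276497) = Mul(Add(Rational(-1, 192), Rational(178967598672642048001, 2)), -276497) = Mul(Rational(17180889472573636608095, 192), -276497) = Rational(-4750464396498192801228443215, 192)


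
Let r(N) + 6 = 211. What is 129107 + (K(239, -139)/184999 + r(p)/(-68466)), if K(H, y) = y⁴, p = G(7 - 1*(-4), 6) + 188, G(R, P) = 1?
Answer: 1660845926178449/12666141534 ≈ 1.3112e+5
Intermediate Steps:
p = 189 (p = 1 + 188 = 189)
r(N) = 205 (r(N) = -6 + 211 = 205)
129107 + (K(239, -139)/184999 + r(p)/(-68466)) = 129107 + ((-139)⁴/184999 + 205/(-68466)) = 129107 + (373301041*(1/184999) + 205*(-1/68466)) = 129107 + (373301041/184999 - 205/68466) = 129107 + 25558391148311/12666141534 = 1660845926178449/12666141534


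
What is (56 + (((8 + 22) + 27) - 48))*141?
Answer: 9165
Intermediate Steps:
(56 + (((8 + 22) + 27) - 48))*141 = (56 + ((30 + 27) - 48))*141 = (56 + (57 - 48))*141 = (56 + 9)*141 = 65*141 = 9165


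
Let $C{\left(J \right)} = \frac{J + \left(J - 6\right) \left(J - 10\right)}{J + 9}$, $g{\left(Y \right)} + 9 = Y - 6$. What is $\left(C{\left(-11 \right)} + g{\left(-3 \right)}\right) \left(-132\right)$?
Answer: $25212$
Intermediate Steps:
$g{\left(Y \right)} = -15 + Y$ ($g{\left(Y \right)} = -9 + \left(Y - 6\right) = -9 + \left(-6 + Y\right) = -15 + Y$)
$C{\left(J \right)} = \frac{J + \left(-10 + J\right) \left(-6 + J\right)}{9 + J}$ ($C{\left(J \right)} = \frac{J + \left(-6 + J\right) \left(-10 + J\right)}{9 + J} = \frac{J + \left(-10 + J\right) \left(-6 + J\right)}{9 + J}$)
$\left(C{\left(-11 \right)} + g{\left(-3 \right)}\right) \left(-132\right) = \left(\frac{60 + \left(-11\right)^{2} - -165}{9 - 11} - 18\right) \left(-132\right) = \left(\frac{60 + 121 + 165}{-2} - 18\right) \left(-132\right) = \left(\left(- \frac{1}{2}\right) 346 - 18\right) \left(-132\right) = \left(-173 - 18\right) \left(-132\right) = \left(-191\right) \left(-132\right) = 25212$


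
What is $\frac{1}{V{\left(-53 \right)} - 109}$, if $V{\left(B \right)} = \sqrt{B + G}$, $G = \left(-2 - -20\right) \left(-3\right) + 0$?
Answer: $- \frac{109}{11988} - \frac{i \sqrt{107}}{11988} \approx -0.0090924 - 0.00086287 i$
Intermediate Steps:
$G = -54$ ($G = \left(-2 + 20\right) \left(-3\right) + 0 = 18 \left(-3\right) + 0 = -54 + 0 = -54$)
$V{\left(B \right)} = \sqrt{-54 + B}$ ($V{\left(B \right)} = \sqrt{B - 54} = \sqrt{-54 + B}$)
$\frac{1}{V{\left(-53 \right)} - 109} = \frac{1}{\sqrt{-54 - 53} - 109} = \frac{1}{\sqrt{-107} - 109} = \frac{1}{i \sqrt{107} - 109} = \frac{1}{-109 + i \sqrt{107}}$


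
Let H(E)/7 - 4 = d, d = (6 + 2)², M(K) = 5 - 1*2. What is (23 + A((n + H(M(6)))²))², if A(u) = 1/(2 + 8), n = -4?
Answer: 53361/100 ≈ 533.61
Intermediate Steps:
M(K) = 3 (M(K) = 5 - 2 = 3)
d = 64 (d = 8² = 64)
H(E) = 476 (H(E) = 28 + 7*64 = 28 + 448 = 476)
A(u) = ⅒ (A(u) = 1/10 = ⅒)
(23 + A((n + H(M(6)))²))² = (23 + ⅒)² = (231/10)² = 53361/100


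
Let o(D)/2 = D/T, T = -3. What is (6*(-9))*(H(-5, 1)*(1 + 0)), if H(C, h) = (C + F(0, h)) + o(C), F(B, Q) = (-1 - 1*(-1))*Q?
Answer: 90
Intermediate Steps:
o(D) = -2*D/3 (o(D) = 2*(D/(-3)) = 2*(D*(-⅓)) = 2*(-D/3) = -2*D/3)
F(B, Q) = 0 (F(B, Q) = (-1 + 1)*Q = 0*Q = 0)
H(C, h) = C/3 (H(C, h) = (C + 0) - 2*C/3 = C - 2*C/3 = C/3)
(6*(-9))*(H(-5, 1)*(1 + 0)) = (6*(-9))*(((⅓)*(-5))*(1 + 0)) = -(-90) = -54*(-5/3) = 90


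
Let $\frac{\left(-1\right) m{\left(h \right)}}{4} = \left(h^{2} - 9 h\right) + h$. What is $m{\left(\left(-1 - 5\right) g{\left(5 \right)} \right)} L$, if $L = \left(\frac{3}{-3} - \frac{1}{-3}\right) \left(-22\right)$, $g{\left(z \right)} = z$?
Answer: $-66880$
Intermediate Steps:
$m{\left(h \right)} = - 4 h^{2} + 32 h$ ($m{\left(h \right)} = - 4 \left(\left(h^{2} - 9 h\right) + h\right) = - 4 \left(h^{2} - 8 h\right) = - 4 h^{2} + 32 h$)
$L = \frac{44}{3}$ ($L = \left(3 \left(- \frac{1}{3}\right) - - \frac{1}{3}\right) \left(-22\right) = \left(-1 + \frac{1}{3}\right) \left(-22\right) = \left(- \frac{2}{3}\right) \left(-22\right) = \frac{44}{3} \approx 14.667$)
$m{\left(\left(-1 - 5\right) g{\left(5 \right)} \right)} L = 4 \left(-1 - 5\right) 5 \left(8 - \left(-1 - 5\right) 5\right) \frac{44}{3} = 4 \left(\left(-6\right) 5\right) \left(8 - \left(-6\right) 5\right) \frac{44}{3} = 4 \left(-30\right) \left(8 - -30\right) \frac{44}{3} = 4 \left(-30\right) \left(8 + 30\right) \frac{44}{3} = 4 \left(-30\right) 38 \cdot \frac{44}{3} = \left(-4560\right) \frac{44}{3} = -66880$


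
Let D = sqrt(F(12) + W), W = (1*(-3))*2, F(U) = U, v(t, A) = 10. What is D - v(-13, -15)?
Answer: -10 + sqrt(6) ≈ -7.5505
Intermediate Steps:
W = -6 (W = -3*2 = -6)
D = sqrt(6) (D = sqrt(12 - 6) = sqrt(6) ≈ 2.4495)
D - v(-13, -15) = sqrt(6) - 1*10 = sqrt(6) - 10 = -10 + sqrt(6)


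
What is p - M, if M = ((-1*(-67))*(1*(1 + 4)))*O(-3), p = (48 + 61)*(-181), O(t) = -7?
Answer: -17384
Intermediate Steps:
p = -19729 (p = 109*(-181) = -19729)
M = -2345 (M = ((-1*(-67))*(1*(1 + 4)))*(-7) = (67*(1*5))*(-7) = (67*5)*(-7) = 335*(-7) = -2345)
p - M = -19729 - 1*(-2345) = -19729 + 2345 = -17384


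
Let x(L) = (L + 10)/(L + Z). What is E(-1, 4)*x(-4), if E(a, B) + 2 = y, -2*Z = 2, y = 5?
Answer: -18/5 ≈ -3.6000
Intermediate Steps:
Z = -1 (Z = -½*2 = -1)
E(a, B) = 3 (E(a, B) = -2 + 5 = 3)
x(L) = (10 + L)/(-1 + L) (x(L) = (L + 10)/(L - 1) = (10 + L)/(-1 + L))
E(-1, 4)*x(-4) = 3*((10 - 4)/(-1 - 4)) = 3*(6/(-5)) = 3*(-⅕*6) = 3*(-6/5) = -18/5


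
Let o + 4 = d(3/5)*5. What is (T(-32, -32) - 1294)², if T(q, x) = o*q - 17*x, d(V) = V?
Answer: 515524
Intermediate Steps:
o = -1 (o = -4 + (3/5)*5 = -4 + (3*(⅕))*5 = -4 + (⅗)*5 = -4 + 3 = -1)
T(q, x) = -q - 17*x
(T(-32, -32) - 1294)² = ((-1*(-32) - 17*(-32)) - 1294)² = ((32 + 544) - 1294)² = (576 - 1294)² = (-718)² = 515524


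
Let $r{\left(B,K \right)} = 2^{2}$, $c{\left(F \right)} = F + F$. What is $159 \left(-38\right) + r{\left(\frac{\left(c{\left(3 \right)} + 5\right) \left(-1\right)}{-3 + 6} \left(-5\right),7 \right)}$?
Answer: $-6038$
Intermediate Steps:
$c{\left(F \right)} = 2 F$
$r{\left(B,K \right)} = 4$
$159 \left(-38\right) + r{\left(\frac{\left(c{\left(3 \right)} + 5\right) \left(-1\right)}{-3 + 6} \left(-5\right),7 \right)} = 159 \left(-38\right) + 4 = -6042 + 4 = -6038$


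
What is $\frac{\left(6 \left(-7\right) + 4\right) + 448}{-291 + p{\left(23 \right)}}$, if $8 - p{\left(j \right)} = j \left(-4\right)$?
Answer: $- \frac{410}{191} \approx -2.1466$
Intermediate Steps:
$p{\left(j \right)} = 8 + 4 j$ ($p{\left(j \right)} = 8 - j \left(-4\right) = 8 - - 4 j = 8 + 4 j$)
$\frac{\left(6 \left(-7\right) + 4\right) + 448}{-291 + p{\left(23 \right)}} = \frac{\left(6 \left(-7\right) + 4\right) + 448}{-291 + \left(8 + 4 \cdot 23\right)} = \frac{\left(-42 + 4\right) + 448}{-291 + \left(8 + 92\right)} = \frac{-38 + 448}{-291 + 100} = \frac{410}{-191} = 410 \left(- \frac{1}{191}\right) = - \frac{410}{191}$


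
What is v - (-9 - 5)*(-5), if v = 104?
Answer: 34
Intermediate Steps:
v - (-9 - 5)*(-5) = 104 - (-9 - 5)*(-5) = 104 - (-14)*(-5) = 104 - 1*70 = 104 - 70 = 34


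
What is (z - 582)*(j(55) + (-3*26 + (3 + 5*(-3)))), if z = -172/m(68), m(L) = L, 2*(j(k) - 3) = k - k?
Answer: 864519/17 ≈ 50854.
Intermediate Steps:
j(k) = 3 (j(k) = 3 + (k - k)/2 = 3 + (½)*0 = 3 + 0 = 3)
z = -43/17 (z = -172/68 = -172*1/68 = -43/17 ≈ -2.5294)
(z - 582)*(j(55) + (-3*26 + (3 + 5*(-3)))) = (-43/17 - 582)*(3 + (-3*26 + (3 + 5*(-3)))) = -9937*(3 + (-78 + (3 - 15)))/17 = -9937*(3 + (-78 - 12))/17 = -9937*(3 - 90)/17 = -9937/17*(-87) = 864519/17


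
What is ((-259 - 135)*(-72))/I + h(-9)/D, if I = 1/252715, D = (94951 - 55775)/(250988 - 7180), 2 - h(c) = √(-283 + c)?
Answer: 35106686691592/4897 - 60952*I*√73/4897 ≈ 7.169e+9 - 106.35*I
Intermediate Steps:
h(c) = 2 - √(-283 + c)
D = 4897/30476 (D = 39176/243808 = 39176*(1/243808) = 4897/30476 ≈ 0.16068)
I = 1/252715 ≈ 3.9570e-6
((-259 - 135)*(-72))/I + h(-9)/D = ((-259 - 135)*(-72))/(1/252715) + (2 - √(-283 - 9))/(4897/30476) = -394*(-72)*252715 + (2 - √(-292))*(30476/4897) = 28368*252715 + (2 - 2*I*√73)*(30476/4897) = 7169019120 + (2 - 2*I*√73)*(30476/4897) = 7169019120 + (60952/4897 - 60952*I*√73/4897) = 35106686691592/4897 - 60952*I*√73/4897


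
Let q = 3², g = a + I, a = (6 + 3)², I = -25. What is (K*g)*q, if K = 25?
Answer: 12600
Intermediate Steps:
a = 81 (a = 9² = 81)
g = 56 (g = 81 - 25 = 56)
q = 9
(K*g)*q = (25*56)*9 = 1400*9 = 12600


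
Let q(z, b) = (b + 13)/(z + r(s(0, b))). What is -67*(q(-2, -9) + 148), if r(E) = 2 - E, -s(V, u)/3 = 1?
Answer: -30016/3 ≈ -10005.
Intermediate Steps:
s(V, u) = -3 (s(V, u) = -3*1 = -3)
q(z, b) = (13 + b)/(5 + z) (q(z, b) = (b + 13)/(z + (2 - 1*(-3))) = (13 + b)/(z + (2 + 3)) = (13 + b)/(z + 5) = (13 + b)/(5 + z))
-67*(q(-2, -9) + 148) = -67*((13 - 9)/(5 - 2) + 148) = -67*(4/3 + 148) = -67*448/3 = -30016/3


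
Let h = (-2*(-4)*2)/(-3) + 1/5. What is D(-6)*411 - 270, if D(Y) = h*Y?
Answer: 61944/5 ≈ 12389.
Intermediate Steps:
h = -77/15 (h = (8*2)*(-1/3) + 1*(1/5) = 16*(-1/3) + 1/5 = -16/3 + 1/5 = -77/15 ≈ -5.1333)
D(Y) = -77*Y/15
D(-6)*411 - 270 = -77/15*(-6)*411 - 270 = (154/5)*411 - 270 = 63294/5 - 270 = 61944/5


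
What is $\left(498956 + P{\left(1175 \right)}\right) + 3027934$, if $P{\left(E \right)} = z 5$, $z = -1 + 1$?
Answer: $3526890$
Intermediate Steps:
$z = 0$
$P{\left(E \right)} = 0$ ($P{\left(E \right)} = 0 \cdot 5 = 0$)
$\left(498956 + P{\left(1175 \right)}\right) + 3027934 = \left(498956 + 0\right) + 3027934 = 498956 + 3027934 = 3526890$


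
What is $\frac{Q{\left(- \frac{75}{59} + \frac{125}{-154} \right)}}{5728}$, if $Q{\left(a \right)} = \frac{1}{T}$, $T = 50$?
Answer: $\frac{1}{286400} \approx 3.4916 \cdot 10^{-6}$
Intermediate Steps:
$Q{\left(a \right)} = \frac{1}{50}$
$\frac{Q{\left(- \frac{75}{59} + \frac{125}{-154} \right)}}{5728} = \frac{1}{50 \cdot 5728} = \frac{1}{50} \cdot \frac{1}{5728} = \frac{1}{286400}$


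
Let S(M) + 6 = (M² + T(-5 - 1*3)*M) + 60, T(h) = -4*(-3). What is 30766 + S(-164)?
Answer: 55748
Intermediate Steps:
T(h) = 12
S(M) = 54 + M² + 12*M (S(M) = -6 + ((M² + 12*M) + 60) = -6 + (60 + M² + 12*M) = 54 + M² + 12*M)
30766 + S(-164) = 30766 + (54 + (-164)² + 12*(-164)) = 30766 + (54 + 26896 - 1968) = 30766 + 24982 = 55748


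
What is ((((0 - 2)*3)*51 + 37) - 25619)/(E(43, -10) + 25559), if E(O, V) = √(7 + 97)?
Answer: -661671392/653262377 + 51776*√26/653262377 ≈ -1.0125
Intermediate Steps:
E(O, V) = 2*√26 (E(O, V) = √104 = 2*√26)
((((0 - 2)*3)*51 + 37) - 25619)/(E(43, -10) + 25559) = ((((0 - 2)*3)*51 + 37) - 25619)/(2*√26 + 25559) = ((-2*3*51 + 37) - 25619)/(25559 + 2*√26) = ((-6*51 + 37) - 25619)/(25559 + 2*√26) = ((-306 + 37) - 25619)/(25559 + 2*√26) = (-269 - 25619)/(25559 + 2*√26) = -25888/(25559 + 2*√26)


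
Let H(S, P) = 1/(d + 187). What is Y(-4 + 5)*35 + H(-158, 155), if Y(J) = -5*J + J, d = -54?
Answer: -18619/133 ≈ -139.99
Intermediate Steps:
H(S, P) = 1/133 (H(S, P) = 1/(-54 + 187) = 1/133)
Y(J) = -4*J
Y(-4 + 5)*35 + H(-158, 155) = -4*(-4 + 5)*35 + 1/133 = -4*1*35 + 1/133 = -4*35 + 1/133 = -140 + 1/133 = -18619/133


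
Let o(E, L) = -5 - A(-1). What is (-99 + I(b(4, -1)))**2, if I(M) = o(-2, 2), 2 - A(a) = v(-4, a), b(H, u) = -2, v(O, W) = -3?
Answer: 11881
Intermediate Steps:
A(a) = 5 (A(a) = 2 - 1*(-3) = 2 + 3 = 5)
o(E, L) = -10 (o(E, L) = -5 - 1*5 = -5 - 5 = -10)
I(M) = -10
(-99 + I(b(4, -1)))**2 = (-99 - 10)**2 = (-109)**2 = 11881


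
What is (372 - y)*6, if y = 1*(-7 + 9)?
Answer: 2220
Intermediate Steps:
y = 2 (y = 1*2 = 2)
(372 - y)*6 = (372 - 1*2)*6 = (372 - 2)*6 = 370*6 = 2220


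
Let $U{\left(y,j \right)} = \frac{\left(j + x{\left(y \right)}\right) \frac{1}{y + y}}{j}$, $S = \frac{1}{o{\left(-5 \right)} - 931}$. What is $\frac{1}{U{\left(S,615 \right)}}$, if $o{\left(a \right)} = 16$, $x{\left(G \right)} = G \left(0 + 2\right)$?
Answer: $- \frac{1230}{562723} \approx -0.0021858$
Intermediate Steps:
$x{\left(G \right)} = 2 G$ ($x{\left(G \right)} = G 2 = 2 G$)
$S = - \frac{1}{915}$ ($S = \frac{1}{16 - 931} = \frac{1}{-915} = - \frac{1}{915} \approx -0.0010929$)
$U{\left(y,j \right)} = \frac{j + 2 y}{2 j y}$ ($U{\left(y,j \right)} = \frac{\left(j + 2 y\right) \frac{1}{y + y}}{j} = \frac{\left(j + 2 y\right) \frac{1}{2 y}}{j} = \frac{\frac{1}{2} \frac{1}{y} \left(j + 2 y\right)}{j} = \frac{j + 2 y}{2 j y}$)
$\frac{1}{U{\left(S,615 \right)}} = \frac{1}{\frac{1}{615} \frac{1}{- \frac{1}{915}} \left(- \frac{1}{915} + \frac{1}{2} \cdot 615\right)} = \frac{1}{\frac{1}{615} \left(-915\right) \left(- \frac{1}{915} + \frac{615}{2}\right)} = \frac{1}{\frac{1}{615} \left(-915\right) \frac{562723}{1830}} = \frac{1}{- \frac{562723}{1230}} = - \frac{1230}{562723}$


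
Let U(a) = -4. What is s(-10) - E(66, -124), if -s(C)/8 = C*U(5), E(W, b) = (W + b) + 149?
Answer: -411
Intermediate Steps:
E(W, b) = 149 + W + b
s(C) = 32*C (s(C) = -8*C*(-4) = -(-32)*C = 32*C)
s(-10) - E(66, -124) = 32*(-10) - (149 + 66 - 124) = -320 - 1*91 = -320 - 91 = -411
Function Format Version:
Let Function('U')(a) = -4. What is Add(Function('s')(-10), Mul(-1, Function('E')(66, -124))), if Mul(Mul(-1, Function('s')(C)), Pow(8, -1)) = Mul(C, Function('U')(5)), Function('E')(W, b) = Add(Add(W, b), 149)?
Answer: -411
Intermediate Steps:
Function('E')(W, b) = Add(149, W, b)
Function('s')(C) = Mul(32, C) (Function('s')(C) = Mul(-8, Mul(C, -4)) = Mul(-8, Mul(-4, C)) = Mul(32, C))
Add(Function('s')(-10), Mul(-1, Function('E')(66, -124))) = Add(Mul(32, -10), Mul(-1, Add(149, 66, -124))) = Add(-320, Mul(-1, 91)) = Add(-320, -91) = -411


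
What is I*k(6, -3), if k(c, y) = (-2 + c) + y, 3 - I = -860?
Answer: 863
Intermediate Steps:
I = 863 (I = 3 - 1*(-860) = 3 + 860 = 863)
k(c, y) = -2 + c + y
I*k(6, -3) = 863*(-2 + 6 - 3) = 863*1 = 863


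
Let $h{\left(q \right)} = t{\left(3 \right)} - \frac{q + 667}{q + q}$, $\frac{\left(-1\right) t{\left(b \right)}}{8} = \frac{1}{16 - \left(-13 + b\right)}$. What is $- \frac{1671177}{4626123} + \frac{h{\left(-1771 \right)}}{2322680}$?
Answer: $- \frac{64758231199177}{179262472883494} \approx -0.36125$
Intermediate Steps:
$t{\left(b \right)} = - \frac{8}{29 - b}$ ($t{\left(b \right)} = - \frac{8}{16 - \left(-13 + b\right)} = - \frac{8}{29 - b}$)
$h{\left(q \right)} = - \frac{4}{13} - \frac{667 + q}{2 q}$ ($h{\left(q \right)} = \frac{8}{-29 + 3} - \frac{q + 667}{q + q} = \frac{8}{-26} - \frac{667 + q}{2 q} = 8 \left(- \frac{1}{26}\right) - \left(667 + q\right) \frac{1}{2 q} = - \frac{4}{13} - \frac{667 + q}{2 q}$)
$- \frac{1671177}{4626123} + \frac{h{\left(-1771 \right)}}{2322680} = - \frac{1671177}{4626123} + \frac{\frac{1}{26} \frac{1}{-1771} \left(-8671 - -37191\right)}{2322680} = \left(-1671177\right) \frac{1}{4626123} + \frac{1}{26} \left(- \frac{1}{1771}\right) \left(-8671 + 37191\right) \frac{1}{2322680} = - \frac{557059}{1542041} + \frac{1}{26} \left(- \frac{1}{1771}\right) 28520 \cdot \frac{1}{2322680} = - \frac{557059}{1542041} - \frac{31}{116250134} = - \frac{64758231199177}{179262472883494}$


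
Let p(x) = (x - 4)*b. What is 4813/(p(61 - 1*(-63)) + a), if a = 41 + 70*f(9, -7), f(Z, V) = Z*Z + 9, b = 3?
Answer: 4813/6701 ≈ 0.71825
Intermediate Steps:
f(Z, V) = 9 + Z² (f(Z, V) = Z² + 9 = 9 + Z²)
p(x) = -12 + 3*x (p(x) = (x - 4)*3 = (-4 + x)*3 = -12 + 3*x)
a = 6341 (a = 41 + 70*(9 + 9²) = 41 + 70*(9 + 81) = 41 + 70*90 = 41 + 6300 = 6341)
4813/(p(61 - 1*(-63)) + a) = 4813/((-12 + 3*(61 - 1*(-63))) + 6341) = 4813/((-12 + 3*(61 + 63)) + 6341) = 4813/((-12 + 3*124) + 6341) = 4813/((-12 + 372) + 6341) = 4813/(360 + 6341) = 4813/6701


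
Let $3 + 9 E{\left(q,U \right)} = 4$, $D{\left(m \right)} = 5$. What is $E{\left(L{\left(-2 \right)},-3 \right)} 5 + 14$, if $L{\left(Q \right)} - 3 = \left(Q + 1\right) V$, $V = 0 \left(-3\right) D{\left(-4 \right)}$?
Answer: $\frac{131}{9} \approx 14.556$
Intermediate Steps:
$V = 0$ ($V = 0 \left(-3\right) 5 = 0 \cdot 5 = 0$)
$L{\left(Q \right)} = 3$ ($L{\left(Q \right)} = 3 + \left(Q + 1\right) 0 = 3 + \left(1 + Q\right) 0 = 3 + 0 = 3$)
$E{\left(q,U \right)} = \frac{1}{9}$ ($E{\left(q,U \right)} = - \frac{1}{3} + \frac{1}{9} \cdot 4 = - \frac{1}{3} + \frac{4}{9} = \frac{1}{9}$)
$E{\left(L{\left(-2 \right)},-3 \right)} 5 + 14 = \frac{1}{9} \cdot 5 + 14 = \frac{5}{9} + 14 = \frac{131}{9}$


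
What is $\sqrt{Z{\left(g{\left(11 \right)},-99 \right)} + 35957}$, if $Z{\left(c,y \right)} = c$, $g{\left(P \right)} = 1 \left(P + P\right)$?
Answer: $\sqrt{35979} \approx 189.68$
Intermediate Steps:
$g{\left(P \right)} = 2 P$ ($g{\left(P \right)} = 1 \cdot 2 P = 2 P$)
$\sqrt{Z{\left(g{\left(11 \right)},-99 \right)} + 35957} = \sqrt{2 \cdot 11 + 35957} = \sqrt{22 + 35957} = \sqrt{35979}$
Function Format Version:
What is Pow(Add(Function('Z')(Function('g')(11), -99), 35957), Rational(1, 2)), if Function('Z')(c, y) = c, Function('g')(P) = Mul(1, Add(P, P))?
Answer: Pow(35979, Rational(1, 2)) ≈ 189.68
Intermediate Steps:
Function('g')(P) = Mul(2, P) (Function('g')(P) = Mul(1, Mul(2, P)) = Mul(2, P))
Pow(Add(Function('Z')(Function('g')(11), -99), 35957), Rational(1, 2)) = Pow(Add(Mul(2, 11), 35957), Rational(1, 2)) = Pow(Add(22, 35957), Rational(1, 2)) = Pow(35979, Rational(1, 2))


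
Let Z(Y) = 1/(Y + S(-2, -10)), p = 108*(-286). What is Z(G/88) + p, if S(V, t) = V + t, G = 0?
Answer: -370657/12 ≈ -30888.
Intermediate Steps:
p = -30888
Z(Y) = 1/(-12 + Y) (Z(Y) = 1/(Y + (-2 - 10)) = 1/(Y - 12) = 1/(-12 + Y))
Z(G/88) + p = 1/(-12 + 0/88) - 30888 = 1/(-12 + 0*(1/88)) - 30888 = 1/(-12 + 0) - 30888 = 1/(-12) - 30888 = -1/12 - 30888 = -370657/12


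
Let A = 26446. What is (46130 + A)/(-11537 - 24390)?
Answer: -72576/35927 ≈ -2.0201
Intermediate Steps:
(46130 + A)/(-11537 - 24390) = (46130 + 26446)/(-11537 - 24390) = 72576/(-35927) = 72576*(-1/35927) = -72576/35927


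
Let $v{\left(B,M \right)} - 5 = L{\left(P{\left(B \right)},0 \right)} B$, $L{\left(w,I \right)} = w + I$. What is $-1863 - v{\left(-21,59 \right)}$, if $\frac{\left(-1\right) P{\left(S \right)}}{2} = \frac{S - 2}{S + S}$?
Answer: $-1891$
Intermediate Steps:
$P{\left(S \right)} = - \frac{-2 + S}{S}$ ($P{\left(S \right)} = - 2 \frac{S - 2}{S + S} = - 2 \frac{-2 + S}{2 S} = - \frac{-2 + S}{S}$)
$L{\left(w,I \right)} = I + w$
$v{\left(B,M \right)} = 7 - B$ ($v{\left(B,M \right)} = 5 + \left(0 + \frac{2 - B}{B}\right) B = 5 + \frac{2 - B}{B} B = 5 - \left(-2 + B\right) = 7 - B$)
$-1863 - v{\left(-21,59 \right)} = -1863 - \left(7 - -21\right) = -1863 - \left(7 + 21\right) = -1863 - 28 = -1891$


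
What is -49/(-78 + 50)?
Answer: 7/4 ≈ 1.7500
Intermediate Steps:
-49/(-78 + 50) = -49/(-28) = -1/28*(-49) = 7/4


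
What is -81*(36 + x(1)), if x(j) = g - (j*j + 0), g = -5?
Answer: -2430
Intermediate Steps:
x(j) = -5 - j**2 (x(j) = -5 - (j*j + 0) = -5 - (j**2 + 0) = -5 - j**2)
-81*(36 + x(1)) = -81*(36 + (-5 - 1*1**2)) = -81*(36 + (-5 - 1*1)) = -81*(36 + (-5 - 1)) = -81*(36 - 6) = -81*30 = -2430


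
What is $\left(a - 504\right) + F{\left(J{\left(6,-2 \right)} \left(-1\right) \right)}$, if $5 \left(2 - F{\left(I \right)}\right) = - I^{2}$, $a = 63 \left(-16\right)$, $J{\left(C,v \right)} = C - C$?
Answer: $-1510$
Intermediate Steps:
$J{\left(C,v \right)} = 0$
$a = -1008$
$F{\left(I \right)} = 2 + \frac{I^{2}}{5}$ ($F{\left(I \right)} = 2 - \frac{\left(-1\right) I^{2}}{5} = 2 + \frac{I^{2}}{5}$)
$\left(a - 504\right) + F{\left(J{\left(6,-2 \right)} \left(-1\right) \right)} = \left(-1008 - 504\right) + \left(2 + \frac{\left(0 \left(-1\right)\right)^{2}}{5}\right) = -1512 + \left(2 + \frac{0^{2}}{5}\right) = -1512 + \left(2 + \frac{1}{5} \cdot 0\right) = -1512 + \left(2 + 0\right) = -1512 + 2 = -1510$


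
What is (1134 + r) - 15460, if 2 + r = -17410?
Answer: -31738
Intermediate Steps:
r = -17412 (r = -2 - 17410 = -17412)
(1134 + r) - 15460 = (1134 - 17412) - 15460 = -16278 - 15460 = -31738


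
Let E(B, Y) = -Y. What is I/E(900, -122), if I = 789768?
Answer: 394884/61 ≈ 6473.5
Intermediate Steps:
I/E(900, -122) = 789768/((-1*(-122))) = 789768/122 = 789768*(1/122) = 394884/61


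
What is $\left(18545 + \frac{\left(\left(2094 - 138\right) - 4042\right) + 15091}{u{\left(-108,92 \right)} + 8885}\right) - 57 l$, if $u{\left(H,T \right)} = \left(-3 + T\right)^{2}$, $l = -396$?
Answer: $\frac{230341769}{5602} \approx 41118.0$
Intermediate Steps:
$\left(18545 + \frac{\left(\left(2094 - 138\right) - 4042\right) + 15091}{u{\left(-108,92 \right)} + 8885}\right) - 57 l = \left(18545 + \frac{\left(\left(2094 - 138\right) - 4042\right) + 15091}{\left(-3 + 92\right)^{2} + 8885}\right) - -22572 = \left(18545 + \frac{\left(1956 - 4042\right) + 15091}{89^{2} + 8885}\right) + 22572 = \left(18545 + \frac{-2086 + 15091}{7921 + 8885}\right) + 22572 = \left(18545 + \frac{13005}{16806}\right) + 22572 = \left(18545 + 13005 \cdot \frac{1}{16806}\right) + 22572 = \left(18545 + \frac{4335}{5602}\right) + 22572 = \frac{103893425}{5602} + 22572 = \frac{230341769}{5602}$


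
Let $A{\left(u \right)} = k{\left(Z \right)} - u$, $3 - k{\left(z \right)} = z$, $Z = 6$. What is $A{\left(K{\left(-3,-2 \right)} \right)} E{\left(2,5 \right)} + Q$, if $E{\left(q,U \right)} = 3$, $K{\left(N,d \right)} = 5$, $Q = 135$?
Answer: $111$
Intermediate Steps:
$k{\left(z \right)} = 3 - z$
$A{\left(u \right)} = -3 - u$ ($A{\left(u \right)} = \left(3 - 6\right) - u = -3 - u$)
$A{\left(K{\left(-3,-2 \right)} \right)} E{\left(2,5 \right)} + Q = \left(-3 - 5\right) 3 + 135 = \left(-8\right) 3 + 135 = -24 + 135 = 111$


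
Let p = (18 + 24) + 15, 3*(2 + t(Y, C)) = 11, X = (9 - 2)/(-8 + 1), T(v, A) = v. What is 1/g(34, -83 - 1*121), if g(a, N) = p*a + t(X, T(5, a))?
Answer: 3/5819 ≈ 0.00051555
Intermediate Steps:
X = -1 (X = 7/(-7) = 7*(-1/7) = -1)
t(Y, C) = 5/3 (t(Y, C) = -2 + (1/3)*11 = -2 + 11/3 = 5/3)
p = 57 (p = 42 + 15 = 57)
g(a, N) = 5/3 + 57*a (g(a, N) = 57*a + 5/3 = 5/3 + 57*a)
1/g(34, -83 - 1*121) = 1/(5/3 + 57*34) = 1/(5/3 + 1938) = 1/(5819/3) = 3/5819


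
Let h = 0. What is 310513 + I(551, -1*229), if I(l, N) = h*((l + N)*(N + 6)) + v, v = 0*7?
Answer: 310513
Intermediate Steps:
v = 0
I(l, N) = 0 (I(l, N) = 0*((l + N)*(N + 6)) + 0 = 0*((N + l)*(6 + N)) + 0 = 0*((6 + N)*(N + l)) + 0 = 0 + 0 = 0)
310513 + I(551, -1*229) = 310513 + 0 = 310513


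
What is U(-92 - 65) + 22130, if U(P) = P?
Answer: 21973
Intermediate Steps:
U(-92 - 65) + 22130 = (-92 - 65) + 22130 = -157 + 22130 = 21973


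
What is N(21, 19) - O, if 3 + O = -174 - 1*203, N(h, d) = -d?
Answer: 361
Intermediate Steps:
O = -380 (O = -3 + (-174 - 1*203) = -3 + (-174 - 203) = -3 - 377 = -380)
N(21, 19) - O = -1*19 - 1*(-380) = -19 + 380 = 361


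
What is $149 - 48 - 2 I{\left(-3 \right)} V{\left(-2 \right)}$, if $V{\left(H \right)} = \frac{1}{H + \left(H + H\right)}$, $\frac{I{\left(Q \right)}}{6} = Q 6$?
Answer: $1877$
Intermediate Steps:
$I{\left(Q \right)} = 36 Q$ ($I{\left(Q \right)} = 6 Q 6 = 6 \cdot 6 Q = 36 Q$)
$V{\left(H \right)} = \frac{1}{3 H}$ ($V{\left(H \right)} = \frac{1}{H + 2 H} = \frac{1}{3 H}$)
$149 - 48 - 2 I{\left(-3 \right)} V{\left(-2 \right)} = 149 - 48 - 2 \cdot 36 \left(-3\right) \frac{1}{3 \left(-2\right)} = 149 - 48 \left(-2\right) \left(-108\right) \frac{1}{3} \left(- \frac{1}{2}\right) = 149 - 48 \cdot 216 \left(- \frac{1}{6}\right) = 149 - -1728 = 149 + 1728 = 1877$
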